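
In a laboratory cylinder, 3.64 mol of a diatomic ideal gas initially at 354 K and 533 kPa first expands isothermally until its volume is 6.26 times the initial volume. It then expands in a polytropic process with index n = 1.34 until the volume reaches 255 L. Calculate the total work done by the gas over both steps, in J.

V₁ = nRT₁/P₁ = 3.64×8.314×354/533 = 20.1 L.
Step 1 — Isothermal: T stays 354 K; PV = const ⇒ V₂ = 126 L, P₂ = 85.1 kPa.
ΔU = 0 (ideal gas, T constant).
W = nRT ln(V₂/V₁) = 3.64×8.314×354×ln(6.26) = 19600 J.
Q = ΔU + W = 19600 J.
State after step 1: P = 85.1 kPa, V = 126 L, T = 354 K.
Step 2 — Polytropic n=1.34: T₂ = T₁(V₁/V₂)^(n−1) = 354×(0.493)^0.34 = 278 K; P₂ = P₁(V₁/V₂)^n = 33.0 kPa.
W = (P₁V₁−P₂V₂)/(n−1) = (85.1×126−33.0×255)/0.34 = 6730 J.
ΔU = nCvΔT = 3.64×20.8×(278−354) = -5720 J.
Q = ΔU + W = 1010 J.
Net over both steps: W = 26400 J, Q = 20700 J, ΔU = -5720 J.

26400 J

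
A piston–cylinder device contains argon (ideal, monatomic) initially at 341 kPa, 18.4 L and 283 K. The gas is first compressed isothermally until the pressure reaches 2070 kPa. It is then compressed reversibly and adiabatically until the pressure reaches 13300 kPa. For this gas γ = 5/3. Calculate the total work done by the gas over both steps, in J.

n = P₁V₁/(RT₁) = 341×18.4/(8.314×283) = 2.67 mol.
Step 1 — Isothermal: T stays 283 K; PV = const ⇒ V₂ = 3.03 L, P₂ = 2070 kPa.
ΔU = 0 (ideal gas, T constant).
W = nRT ln(V₂/V₁) = 2.67×8.314×283×ln(0.165) = -11300 J.
Q = ΔU + W = -11300 J.
State after step 1: P = 2070 kPa, V = 3.03 L, T = 283 K.
Step 2 — Adiabatic: T₂/T₁ = (P₂/P₁)^((γ−1)/γ) ⇒ T₂ = 283×(6.43)^0.400 = 596 K; V₂ = 0.993 L.
ΔU = nCvΔT = 2.67×12.5×(596−283) = 10400 J.
Q = 0 for an adiabatic process, so W = −ΔU = -10400 J.
Net over both steps: W = -21700 J, Q = -11300 J, ΔU = 10400 J.

-21700 J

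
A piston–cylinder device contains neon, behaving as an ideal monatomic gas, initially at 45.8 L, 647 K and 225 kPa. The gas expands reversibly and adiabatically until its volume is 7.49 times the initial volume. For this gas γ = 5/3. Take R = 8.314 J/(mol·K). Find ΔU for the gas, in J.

n = P₁V₁/(RT₁) = 225×45.8/(8.314×647) = 1.92 mol.
Adiabatic: TV^(γ−1) = const ⇒ T₂ = 647×(0.134)^0.667 = 169 K; PV^γ = const ⇒ P₂ = 7.85 kPa.
For an ideal gas ΔU = nCvΔT with Cv = (3/2)R = 12.5 J/(mol·K).
ΔU = 1.92×12.5×(169−647) = -11400 J.

-11400 J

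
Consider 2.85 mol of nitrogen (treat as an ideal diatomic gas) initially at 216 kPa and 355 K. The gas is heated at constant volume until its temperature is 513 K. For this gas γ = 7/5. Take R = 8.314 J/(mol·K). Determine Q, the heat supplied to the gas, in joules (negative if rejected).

9360 J

V₁ = nRT₁/P₁ = 2.85×8.314×355/216 = 38.9 L.
Isochoric: V stays 38.9 L; P/T = const ⇒ T₂ = 513 K, P₂ = 312 kPa.
W = 0 (no volume change).
ΔU = nCvΔT = 2.85×20.8×(513−355) = 9360 J.
Q = ΔU = 9360 J.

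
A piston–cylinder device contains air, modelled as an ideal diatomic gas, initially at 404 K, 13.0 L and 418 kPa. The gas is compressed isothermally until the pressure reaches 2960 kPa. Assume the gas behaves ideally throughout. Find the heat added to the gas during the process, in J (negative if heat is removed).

-10600 J

n = P₁V₁/(RT₁) = 418×13.0/(8.314×404) = 1.62 mol.
Isothermal: T stays 404 K; PV = const ⇒ V₂ = 1.84 L, P₂ = 2960 kPa.
ΔU = 0 (ideal gas, T constant).
W = nRT ln(V₂/V₁) = 1.62×8.314×404×ln(0.141) = -10600 J.
Q = ΔU + W = -10600 J.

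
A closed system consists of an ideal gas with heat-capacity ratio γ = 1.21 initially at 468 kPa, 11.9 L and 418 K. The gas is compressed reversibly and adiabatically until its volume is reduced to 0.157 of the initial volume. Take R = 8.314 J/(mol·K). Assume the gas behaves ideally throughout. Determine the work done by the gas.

-12600 J

n = P₁V₁/(RT₁) = 468×11.9/(8.314×418) = 1.60 mol.
Adiabatic: TV^(γ−1) = const ⇒ T₂ = 418×(6.37)^0.210 = 617 K; PV^γ = const ⇒ P₂ = 4400 kPa.
ΔU = nCvΔT = 1.60×39.6×(617−418) = 12600 J.
Q = 0 for an adiabatic process, so W = −ΔU = -12600 J.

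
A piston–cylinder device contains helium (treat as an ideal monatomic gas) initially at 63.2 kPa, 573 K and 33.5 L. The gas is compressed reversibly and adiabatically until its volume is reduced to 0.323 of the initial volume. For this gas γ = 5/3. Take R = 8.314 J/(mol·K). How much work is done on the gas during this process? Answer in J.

3570 J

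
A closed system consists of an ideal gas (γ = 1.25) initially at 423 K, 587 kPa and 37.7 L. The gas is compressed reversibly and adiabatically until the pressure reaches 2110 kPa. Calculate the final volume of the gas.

Adiabatic: T₂/T₁ = (P₂/P₁)^((γ−1)/γ) ⇒ T₂ = 423×(3.59)^0.200 = 546 K; V₂ = 13.5 L.

13.5 L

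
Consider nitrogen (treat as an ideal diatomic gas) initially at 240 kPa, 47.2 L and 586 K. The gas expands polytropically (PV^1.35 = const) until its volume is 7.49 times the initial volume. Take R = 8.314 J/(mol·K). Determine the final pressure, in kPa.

Polytropic n=1.35: T₂ = T₁(V₁/V₂)^(n−1) = 586×(0.134)^0.35 = 290 K; P₂ = P₁(V₁/V₂)^n = 15.8 kPa.

15.8 kPa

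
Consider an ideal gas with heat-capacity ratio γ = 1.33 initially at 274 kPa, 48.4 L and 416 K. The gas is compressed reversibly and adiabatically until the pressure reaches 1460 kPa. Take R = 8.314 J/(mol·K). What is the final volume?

Adiabatic: T₂/T₁ = (P₂/P₁)^((γ−1)/γ) ⇒ T₂ = 416×(5.33)^0.248 = 630 K; V₂ = 13.8 L.

13.8 L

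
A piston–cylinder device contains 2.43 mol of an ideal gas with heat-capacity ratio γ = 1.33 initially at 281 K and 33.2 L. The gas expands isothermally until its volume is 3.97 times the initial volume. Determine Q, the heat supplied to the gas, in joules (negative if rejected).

7830 J

P₁ = nRT₁/V₁ = 2.43×8.314×281/33.2 = 171 kPa.
Isothermal: T stays 281 K; PV = const ⇒ V₂ = 132 L, P₂ = 43.1 kPa.
ΔU = 0 (ideal gas, T constant).
W = nRT ln(V₂/V₁) = 2.43×8.314×281×ln(3.97) = 7830 J.
Q = ΔU + W = 7830 J.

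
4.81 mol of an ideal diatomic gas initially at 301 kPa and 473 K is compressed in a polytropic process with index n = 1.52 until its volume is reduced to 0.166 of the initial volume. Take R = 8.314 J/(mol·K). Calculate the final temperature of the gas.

1200 K

V₁ = nRT₁/P₁ = 4.81×8.314×473/301 = 62.8 L.
Polytropic n=1.52: T₂ = T₁(V₁/V₂)^(n−1) = 473×(6.02)^0.52 = 1200 K; P₂ = P₁(V₁/V₂)^n = 4610 kPa.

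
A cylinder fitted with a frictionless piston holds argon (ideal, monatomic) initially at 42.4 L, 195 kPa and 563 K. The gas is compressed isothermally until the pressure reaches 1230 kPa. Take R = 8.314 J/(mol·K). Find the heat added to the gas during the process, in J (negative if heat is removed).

n = P₁V₁/(RT₁) = 195×42.4/(8.314×563) = 1.77 mol.
Isothermal: T stays 563 K; PV = const ⇒ V₂ = 6.72 L, P₂ = 1230 kPa.
ΔU = 0 (ideal gas, T constant).
W = nRT ln(V₂/V₁) = 1.77×8.314×563×ln(0.159) = -15200 J.
Q = ΔU + W = -15200 J.

-15200 J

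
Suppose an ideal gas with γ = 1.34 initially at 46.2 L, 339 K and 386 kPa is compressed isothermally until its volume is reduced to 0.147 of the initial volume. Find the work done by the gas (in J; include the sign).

n = P₁V₁/(RT₁) = 386×46.2/(8.314×339) = 6.33 mol.
Isothermal: T stays 339 K; PV = const ⇒ V₂ = 6.79 L, P₂ = 2630 kPa.
W = nRT ln(V₂/V₁) = 6.33×8.314×339×ln(0.147) = -34200 J.

-34200 J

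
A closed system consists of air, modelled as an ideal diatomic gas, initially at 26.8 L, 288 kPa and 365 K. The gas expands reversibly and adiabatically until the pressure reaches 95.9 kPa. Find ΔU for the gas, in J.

n = P₁V₁/(RT₁) = 288×26.8/(8.314×365) = 2.54 mol.
Adiabatic: T₂/T₁ = (P₂/P₁)^((γ−1)/γ) ⇒ T₂ = 365×(0.333)^0.286 = 267 K; V₂ = 58.8 L.
For an ideal gas ΔU = nCvΔT with Cv = (5/2)R = 20.8 J/(mol·K).
ΔU = 2.54×20.8×(267−365) = -5200 J.

-5200 J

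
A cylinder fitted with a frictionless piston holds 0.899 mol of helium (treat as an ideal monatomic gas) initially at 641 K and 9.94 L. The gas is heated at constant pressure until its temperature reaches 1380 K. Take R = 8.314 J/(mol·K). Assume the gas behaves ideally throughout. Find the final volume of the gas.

P₁ = nRT₁/V₁ = 0.899×8.314×641/9.94 = 482 kPa.
Isobaric: P stays 482 kPa; V/T = const ⇒ T₂ = 1380 K, V₂ = 21.4 L.

21.4 L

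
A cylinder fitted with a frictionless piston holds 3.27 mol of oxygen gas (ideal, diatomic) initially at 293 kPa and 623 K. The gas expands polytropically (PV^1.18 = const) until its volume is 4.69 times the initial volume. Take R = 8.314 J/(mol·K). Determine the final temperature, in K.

V₁ = nRT₁/P₁ = 3.27×8.314×623/293 = 57.8 L.
Polytropic n=1.18: T₂ = T₁(V₁/V₂)^(n−1) = 623×(0.213)^0.18 = 472 K; P₂ = P₁(V₁/V₂)^n = 47.3 kPa.

472 K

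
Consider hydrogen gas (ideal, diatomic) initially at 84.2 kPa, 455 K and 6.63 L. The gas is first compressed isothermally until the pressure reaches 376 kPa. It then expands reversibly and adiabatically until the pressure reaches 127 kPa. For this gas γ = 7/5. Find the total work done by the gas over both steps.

-463 J

n = P₁V₁/(RT₁) = 84.2×6.63/(8.314×455) = 0.148 mol.
Step 1 — Isothermal: T stays 455 K; PV = const ⇒ V₂ = 1.48 L, P₂ = 376 kPa.
ΔU = 0 (ideal gas, T constant).
W = nRT ln(V₂/V₁) = 0.148×8.314×455×ln(0.224) = -835 J.
Q = ΔU + W = -835 J.
State after step 1: P = 376 kPa, V = 1.48 L, T = 455 K.
Step 2 — Adiabatic: T₂/T₁ = (P₂/P₁)^((γ−1)/γ) ⇒ T₂ = 455×(0.338)^0.286 = 334 K; V₂ = 3.22 L.
ΔU = nCvΔT = 0.148×20.8×(334−455) = -372 J.
Q = 0 for an adiabatic process, so W = −ΔU = 372 J.
Net over both steps: W = -463 J, Q = -835 J, ΔU = -372 J.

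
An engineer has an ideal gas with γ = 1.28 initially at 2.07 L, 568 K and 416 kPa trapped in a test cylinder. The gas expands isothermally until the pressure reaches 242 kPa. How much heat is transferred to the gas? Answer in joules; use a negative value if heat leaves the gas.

467 J

n = P₁V₁/(RT₁) = 416×2.07/(8.314×568) = 0.182 mol.
Isothermal: T stays 568 K; PV = const ⇒ V₂ = 3.56 L, P₂ = 242 kPa.
ΔU = 0 (ideal gas, T constant).
W = nRT ln(V₂/V₁) = 0.182×8.314×568×ln(1.72) = 467 J.
Q = ΔU + W = 467 J.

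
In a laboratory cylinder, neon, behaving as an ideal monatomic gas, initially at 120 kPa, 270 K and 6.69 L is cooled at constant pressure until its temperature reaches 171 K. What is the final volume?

Isobaric: P stays 120 kPa; V/T = const ⇒ T₂ = 171 K, V₂ = 4.24 L.

4.24 L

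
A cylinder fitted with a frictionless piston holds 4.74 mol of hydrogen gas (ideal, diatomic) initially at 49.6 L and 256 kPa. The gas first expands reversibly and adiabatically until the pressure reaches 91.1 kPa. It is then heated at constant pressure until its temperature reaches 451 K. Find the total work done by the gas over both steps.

T₁ = P₁V₁/(nR) = 256×49.6/(4.74×8.314) = 322 K.
Step 1 — Adiabatic: T₂/T₁ = (P₂/P₁)^((γ−1)/γ) ⇒ T₂ = 322×(0.356)^0.286 = 240 K; V₂ = 104 L.
ΔU = nCvΔT = 4.74×20.8×(240−322) = -8110 J.
Q = 0 for an adiabatic process, so W = −ΔU = 8110 J.
State after step 1: P = 91.1 kPa, V = 104 L, T = 240 K.
Step 2 — Isobaric: P stays 91.1 kPa; V/T = const ⇒ T₂ = 451 K, V₂ = 195 L.
W = PΔV = 91.1×(195−104) kPa·L = 8320 J.
ΔU = nCvΔT = 4.74×20.8×(451−240) = 20800 J.
Q = ΔU + W = nCpΔT = 29100 J.
Net over both steps: W = 16400 J, Q = 29100 J, ΔU = 12700 J.

16400 J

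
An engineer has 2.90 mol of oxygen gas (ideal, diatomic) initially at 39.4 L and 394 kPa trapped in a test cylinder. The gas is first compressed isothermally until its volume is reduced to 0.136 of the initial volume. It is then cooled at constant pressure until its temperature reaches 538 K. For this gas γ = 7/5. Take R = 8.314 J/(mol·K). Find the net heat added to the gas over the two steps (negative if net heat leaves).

T₁ = P₁V₁/(nR) = 394×39.4/(2.90×8.314) = 644 K.
Step 1 — Isothermal: T stays 644 K; PV = const ⇒ V₂ = 5.36 L, P₂ = 2900 kPa.
ΔU = 0 (ideal gas, T constant).
W = nRT ln(V₂/V₁) = 2.90×8.314×644×ln(0.136) = -31000 J.
Q = ΔU + W = -31000 J.
State after step 1: P = 2900 kPa, V = 5.36 L, T = 644 K.
Step 2 — Isobaric: P stays 2900 kPa; V/T = const ⇒ T₂ = 538 K, V₂ = 4.48 L.
W = PΔV = 2900×(4.48−5.36) kPa·L = -2550 J.
ΔU = nCvΔT = 2.90×20.8×(538−644) = -6380 J.
Q = ΔU + W = nCpΔT = -8930 J.
Net over both steps: W = -33500 J, Q = -39900 J, ΔU = -6380 J.

-39900 J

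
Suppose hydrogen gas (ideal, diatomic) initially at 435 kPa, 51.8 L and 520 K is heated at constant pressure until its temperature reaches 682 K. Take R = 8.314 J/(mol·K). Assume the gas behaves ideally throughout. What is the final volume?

67.9 L

Isobaric: P stays 435 kPa; V/T = const ⇒ T₂ = 682 K, V₂ = 67.9 L.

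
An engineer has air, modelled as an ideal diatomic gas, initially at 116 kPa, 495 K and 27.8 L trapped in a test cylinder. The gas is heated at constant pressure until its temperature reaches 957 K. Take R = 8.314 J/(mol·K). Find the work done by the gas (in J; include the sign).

3010 J

n = P₁V₁/(RT₁) = 116×27.8/(8.314×495) = 0.784 mol.
Isobaric: P stays 116 kPa; V/T = const ⇒ T₂ = 957 K, V₂ = 53.7 L.
W = PΔV = 116×(53.7−27.8) kPa·L = 3010 J.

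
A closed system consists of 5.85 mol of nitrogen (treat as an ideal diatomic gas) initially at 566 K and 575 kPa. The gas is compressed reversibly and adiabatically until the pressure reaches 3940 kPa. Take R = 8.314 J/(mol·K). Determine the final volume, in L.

12.1 L

V₁ = nRT₁/P₁ = 5.85×8.314×566/575 = 47.9 L.
Adiabatic: T₂/T₁ = (P₂/P₁)^((γ−1)/γ) ⇒ T₂ = 566×(6.85)^0.286 = 981 K; V₂ = 12.1 L.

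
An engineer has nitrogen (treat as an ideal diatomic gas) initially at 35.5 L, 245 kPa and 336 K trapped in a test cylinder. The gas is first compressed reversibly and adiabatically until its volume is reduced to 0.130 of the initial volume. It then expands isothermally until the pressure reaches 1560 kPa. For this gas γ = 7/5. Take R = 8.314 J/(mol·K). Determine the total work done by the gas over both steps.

n = P₁V₁/(RT₁) = 245×35.5/(8.314×336) = 3.11 mol.
Step 1 — Adiabatic: TV^(γ−1) = const ⇒ T₂ = 336×(7.69)^0.400 = 760 K; PV^γ = const ⇒ P₂ = 4260 kPa.
ΔU = nCvΔT = 3.11×20.8×(760−336) = 27400 J.
Q = 0 for an adiabatic process, so W = −ΔU = -27400 J.
State after step 1: P = 4260 kPa, V = 4.62 L, T = 760 K.
Step 2 — Isothermal: T stays 760 K; PV = const ⇒ V₂ = 12.6 L, P₂ = 1560 kPa.
ΔU = 0 (ideal gas, T constant).
W = nRT ln(V₂/V₁) = 3.11×8.314×760×ln(2.73) = 19800 J.
Q = ΔU + W = 19800 J.
Net over both steps: W = -7660 J, Q = 19800 J, ΔU = 27400 J.

-7660 J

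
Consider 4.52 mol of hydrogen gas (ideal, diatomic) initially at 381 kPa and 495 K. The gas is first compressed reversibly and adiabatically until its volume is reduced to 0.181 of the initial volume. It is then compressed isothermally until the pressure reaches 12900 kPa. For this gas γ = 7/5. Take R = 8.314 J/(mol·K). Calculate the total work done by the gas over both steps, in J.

V₁ = nRT₁/P₁ = 4.52×8.314×495/381 = 48.8 L.
Step 1 — Adiabatic: TV^(γ−1) = const ⇒ T₂ = 495×(5.52)^0.400 = 981 K; PV^γ = const ⇒ P₂ = 4170 kPa.
ΔU = nCvΔT = 4.52×20.8×(981−495) = 45600 J.
Q = 0 for an adiabatic process, so W = −ΔU = -45600 J.
State after step 1: P = 4170 kPa, V = 8.84 L, T = 981 K.
Step 2 — Isothermal: T stays 981 K; PV = const ⇒ V₂ = 2.86 L, P₂ = 12900 kPa.
ΔU = 0 (ideal gas, T constant).
W = nRT ln(V₂/V₁) = 4.52×8.314×981×ln(0.323) = -41600 J.
Q = ΔU + W = -41600 J.
Net over both steps: W = -87200 J, Q = -41600 J, ΔU = 45600 J.

-87200 J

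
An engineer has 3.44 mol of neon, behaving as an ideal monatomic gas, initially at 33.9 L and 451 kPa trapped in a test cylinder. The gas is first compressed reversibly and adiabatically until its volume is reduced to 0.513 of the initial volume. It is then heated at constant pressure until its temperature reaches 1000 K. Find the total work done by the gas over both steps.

-8110 J

T₁ = P₁V₁/(nR) = 451×33.9/(3.44×8.314) = 535 K.
Step 1 — Adiabatic: TV^(γ−1) = const ⇒ T₂ = 535×(1.95)^0.667 = 834 K; PV^γ = const ⇒ P₂ = 1370 kPa.
ΔU = nCvΔT = 3.44×12.5×(834−535) = 12900 J.
Q = 0 for an adiabatic process, so W = −ΔU = -12900 J.
State after step 1: P = 1370 kPa, V = 17.4 L, T = 834 K.
Step 2 — Isobaric: P stays 1370 kPa; V/T = const ⇒ T₂ = 1000 K, V₂ = 20.8 L.
W = PΔV = 1370×(20.8−17.4) kPa·L = 4740 J.
ΔU = nCvΔT = 3.44×12.5×(1000−834) = 7110 J.
Q = ΔU + W = nCpΔT = 11900 J.
Net over both steps: W = -8110 J, Q = 11900 J, ΔU = 20000 J.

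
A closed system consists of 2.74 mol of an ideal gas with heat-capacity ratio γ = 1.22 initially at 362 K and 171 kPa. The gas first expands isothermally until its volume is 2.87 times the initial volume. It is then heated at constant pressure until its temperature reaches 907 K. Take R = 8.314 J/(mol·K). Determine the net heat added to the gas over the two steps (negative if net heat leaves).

V₁ = nRT₁/P₁ = 2.74×8.314×362/171 = 48.2 L.
Step 1 — Isothermal: T stays 362 K; PV = const ⇒ V₂ = 138 L, P₂ = 59.6 kPa.
ΔU = 0 (ideal gas, T constant).
W = nRT ln(V₂/V₁) = 2.74×8.314×362×ln(2.87) = 8690 J.
Q = ΔU + W = 8690 J.
State after step 1: P = 59.6 kPa, V = 138 L, T = 362 K.
Step 2 — Isobaric: P stays 59.6 kPa; V/T = const ⇒ T₂ = 907 K, V₂ = 347 L.
W = PΔV = 59.6×(347−138) kPa·L = 12400 J.
ΔU = nCvΔT = 2.74×37.8×(907−362) = 56400 J.
Q = ΔU + W = nCpΔT = 68800 J.
Net over both steps: W = 21100 J, Q = 77500 J, ΔU = 56400 J.

77500 J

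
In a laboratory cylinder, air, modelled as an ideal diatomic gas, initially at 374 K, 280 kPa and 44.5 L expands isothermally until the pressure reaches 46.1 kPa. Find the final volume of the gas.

270 L

Isothermal: T stays 374 K; PV = const ⇒ V₂ = 270 L, P₂ = 46.1 kPa.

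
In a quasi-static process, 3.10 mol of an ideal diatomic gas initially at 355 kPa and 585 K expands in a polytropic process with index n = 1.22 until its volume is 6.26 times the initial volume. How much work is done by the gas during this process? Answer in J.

22800 J

V₁ = nRT₁/P₁ = 3.10×8.314×585/355 = 42.5 L.
Polytropic n=1.22: T₂ = T₁(V₁/V₂)^(n−1) = 585×(0.160)^0.22 = 391 K; P₂ = P₁(V₁/V₂)^n = 37.9 kPa.
W = (P₁V₁−P₂V₂)/(n−1) = (355×42.5−37.9×266)/0.22 = 22800 J.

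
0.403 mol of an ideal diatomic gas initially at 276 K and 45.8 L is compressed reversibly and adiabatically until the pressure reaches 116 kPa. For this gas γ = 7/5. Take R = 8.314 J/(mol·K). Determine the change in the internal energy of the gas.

1500 J

P₁ = nRT₁/V₁ = 0.403×8.314×276/45.8 = 20.2 kPa.
Adiabatic: T₂/T₁ = (P₂/P₁)^((γ−1)/γ) ⇒ T₂ = 276×(5.75)^0.286 = 455 K; V₂ = 13.1 L.
For an ideal gas ΔU = nCvΔT with Cv = (5/2)R = 20.8 J/(mol·K).
ΔU = 0.403×20.8×(455−276) = 1500 J.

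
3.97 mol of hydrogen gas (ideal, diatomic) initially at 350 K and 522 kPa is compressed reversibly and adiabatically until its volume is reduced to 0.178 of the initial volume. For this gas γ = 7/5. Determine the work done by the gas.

-28700 J

V₁ = nRT₁/P₁ = 3.97×8.314×350/522 = 22.1 L.
Adiabatic: TV^(γ−1) = const ⇒ T₂ = 350×(5.62)^0.400 = 698 K; PV^γ = const ⇒ P₂ = 5850 kPa.
ΔU = nCvΔT = 3.97×20.8×(698−350) = 28700 J.
Q = 0 for an adiabatic process, so W = −ΔU = -28700 J.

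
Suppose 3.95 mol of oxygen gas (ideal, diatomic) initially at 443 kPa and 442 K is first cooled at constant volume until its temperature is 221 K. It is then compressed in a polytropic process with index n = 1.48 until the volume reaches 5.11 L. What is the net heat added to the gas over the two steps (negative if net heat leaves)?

-13800 J

V₁ = nRT₁/P₁ = 3.95×8.314×442/443 = 32.8 L.
Step 1 — Isochoric: V stays 32.8 L; P/T = const ⇒ T₂ = 221 K, P₂ = 222 kPa.
W = 0 (no volume change).
ΔU = nCvΔT = 3.95×20.8×(221−442) = -18100 J.
Q = ΔU = -18100 J.
State after step 1: P = 222 kPa, V = 32.8 L, T = 221 K.
Step 2 — Polytropic n=1.48: T₂ = T₁(V₁/V₂)^(n−1) = 221×(6.41)^0.48 = 539 K; P₂ = P₁(V₁/V₂)^n = 3470 kPa.
W = (P₁V₁−P₂V₂)/(n−1) = (222×32.8−3470×5.11)/0.48 = -21800 J.
ΔU = nCvΔT = 3.95×20.8×(539−221) = 26100 J.
Q = ΔU + W = 4350 J.
Net over both steps: W = -21800 J, Q = -13800 J, ΔU = 7980 J.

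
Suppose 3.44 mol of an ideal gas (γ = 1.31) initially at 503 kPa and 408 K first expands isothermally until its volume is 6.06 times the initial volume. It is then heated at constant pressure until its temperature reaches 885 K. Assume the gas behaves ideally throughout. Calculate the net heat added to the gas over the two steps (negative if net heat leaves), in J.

78700 J

V₁ = nRT₁/P₁ = 3.44×8.314×408/503 = 23.2 L.
Step 1 — Isothermal: T stays 408 K; PV = const ⇒ V₂ = 141 L, P₂ = 83.0 kPa.
ΔU = 0 (ideal gas, T constant).
W = nRT ln(V₂/V₁) = 3.44×8.314×408×ln(6.06) = 21000 J.
Q = ΔU + W = 21000 J.
State after step 1: P = 83.0 kPa, V = 141 L, T = 408 K.
Step 2 — Isobaric: P stays 83.0 kPa; V/T = const ⇒ T₂ = 885 K, V₂ = 305 L.
W = PΔV = 83.0×(305−141) kPa·L = 13600 J.
ΔU = nCvΔT = 3.44×26.8×(885−408) = 44000 J.
Q = ΔU + W = nCpΔT = 57600 J.
Net over both steps: W = 34700 J, Q = 78700 J, ΔU = 44000 J.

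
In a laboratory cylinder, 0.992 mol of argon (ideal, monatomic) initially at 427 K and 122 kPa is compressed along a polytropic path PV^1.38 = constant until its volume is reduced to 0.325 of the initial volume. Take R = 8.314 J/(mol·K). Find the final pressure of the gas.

V₁ = nRT₁/P₁ = 0.992×8.314×427/122 = 28.9 L.
Polytropic n=1.38: T₂ = T₁(V₁/V₂)^(n−1) = 427×(3.08)^0.38 = 655 K; P₂ = P₁(V₁/V₂)^n = 575 kPa.

575 kPa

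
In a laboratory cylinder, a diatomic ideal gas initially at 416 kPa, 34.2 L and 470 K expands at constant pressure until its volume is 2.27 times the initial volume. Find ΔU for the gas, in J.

n = P₁V₁/(RT₁) = 416×34.2/(8.314×470) = 3.64 mol.
Isobaric: P stays 416 kPa; V/T = const ⇒ T₂ = 1070 K, V₂ = 77.6 L.
For an ideal gas ΔU = nCvΔT with Cv = (5/2)R = 20.8 J/(mol·K).
ΔU = 3.64×20.8×(1070−470) = 45200 J.

45200 J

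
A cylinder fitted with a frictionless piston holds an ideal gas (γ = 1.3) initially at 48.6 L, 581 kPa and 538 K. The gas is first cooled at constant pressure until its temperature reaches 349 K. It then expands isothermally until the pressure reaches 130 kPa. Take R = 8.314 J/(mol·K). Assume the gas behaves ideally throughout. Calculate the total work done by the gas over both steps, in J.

17500 J

n = P₁V₁/(RT₁) = 581×48.6/(8.314×538) = 6.31 mol.
Step 1 — Isobaric: P stays 581 kPa; V/T = const ⇒ T₂ = 349 K, V₂ = 31.5 L.
W = PΔV = 581×(31.5−48.6) kPa·L = -9920 J.
ΔU = nCvΔT = 6.31×27.7×(349−538) = -33100 J.
Q = ΔU + W = nCpΔT = -43000 J.
State after step 1: P = 581 kPa, V = 31.5 L, T = 349 K.
Step 2 — Isothermal: T stays 349 K; PV = const ⇒ V₂ = 141 L, P₂ = 130 kPa.
ΔU = 0 (ideal gas, T constant).
W = nRT ln(V₂/V₁) = 6.31×8.314×349×ln(4.47) = 27400 J.
Q = ΔU + W = 27400 J.
Net over both steps: W = 17500 J, Q = -15600 J, ΔU = -33100 J.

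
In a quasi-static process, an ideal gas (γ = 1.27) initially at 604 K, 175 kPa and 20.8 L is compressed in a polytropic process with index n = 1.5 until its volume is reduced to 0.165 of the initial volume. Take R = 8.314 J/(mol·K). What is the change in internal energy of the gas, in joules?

n = P₁V₁/(RT₁) = 175×20.8/(8.314×604) = 0.725 mol.
Polytropic n=1.5: T₂ = T₁(V₁/V₂)^(n−1) = 604×(6.06)^0.50 = 1490 K; P₂ = P₁(V₁/V₂)^n = 2610 kPa.
For an ideal gas ΔU = nCvΔT with Cv = R/(γ−1) = 30.8 J/(mol·K).
ΔU = 0.725×30.8×(1490−604) = 19700 J.

19700 J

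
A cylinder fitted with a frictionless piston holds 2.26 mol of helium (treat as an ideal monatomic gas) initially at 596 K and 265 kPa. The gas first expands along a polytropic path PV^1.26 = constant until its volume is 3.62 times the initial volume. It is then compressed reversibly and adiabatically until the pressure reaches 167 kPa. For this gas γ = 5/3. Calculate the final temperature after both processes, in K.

678 K

V₁ = nRT₁/P₁ = 2.26×8.314×596/265 = 42.3 L.
Step 1 — Polytropic n=1.26: T₂ = T₁(V₁/V₂)^(n−1) = 596×(0.276)^0.26 = 427 K; P₂ = P₁(V₁/V₂)^n = 52.4 kPa.
W = (P₁V₁−P₂V₂)/(n−1) = (265×42.3−52.4×153)/0.26 = 12200 J.
ΔU = nCvΔT = 2.26×12.5×(427−596) = -4780 J.
Q = ΔU + W = 7470 J.
State after step 1: P = 52.4 kPa, V = 153 L, T = 427 K.
Step 2 — Adiabatic: T₂/T₁ = (P₂/P₁)^((γ−1)/γ) ⇒ T₂ = 427×(3.19)^0.400 = 678 K; V₂ = 76.3 L.
ΔU = nCvΔT = 2.26×12.5×(678−427) = 7090 J.
Q = 0 for an adiabatic process, so W = −ΔU = -7090 J.
Net over both steps: W = 5150 J, Q = 7470 J, ΔU = 2320 J.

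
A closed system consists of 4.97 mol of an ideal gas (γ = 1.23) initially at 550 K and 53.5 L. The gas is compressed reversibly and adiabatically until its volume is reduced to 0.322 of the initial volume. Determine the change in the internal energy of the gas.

P₁ = nRT₁/V₁ = 4.97×8.314×550/53.5 = 425 kPa.
Adiabatic: TV^(γ−1) = const ⇒ T₂ = 550×(3.11)^0.230 = 714 K; PV^γ = const ⇒ P₂ = 1710 kPa.
For an ideal gas ΔU = nCvΔT with Cv = R/(γ−1) = 36.1 J/(mol·K).
ΔU = 4.97×36.1×(714−550) = 29400 J.

29400 J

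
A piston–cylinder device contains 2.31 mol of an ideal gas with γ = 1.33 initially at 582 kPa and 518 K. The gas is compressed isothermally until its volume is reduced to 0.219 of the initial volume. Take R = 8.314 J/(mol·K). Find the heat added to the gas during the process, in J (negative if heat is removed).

-15100 J

V₁ = nRT₁/P₁ = 2.31×8.314×518/582 = 17.1 L.
Isothermal: T stays 518 K; PV = const ⇒ V₂ = 3.74 L, P₂ = 2660 kPa.
ΔU = 0 (ideal gas, T constant).
W = nRT ln(V₂/V₁) = 2.31×8.314×518×ln(0.219) = -15100 J.
Q = ΔU + W = -15100 J.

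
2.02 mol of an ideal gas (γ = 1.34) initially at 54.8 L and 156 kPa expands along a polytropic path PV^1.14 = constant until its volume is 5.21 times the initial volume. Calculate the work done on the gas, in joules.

T₁ = P₁V₁/(nR) = 156×54.8/(2.02×8.314) = 509 K.
Polytropic n=1.14: T₂ = T₁(V₁/V₂)^(n−1) = 509×(0.192)^0.14 = 404 K; P₂ = P₁(V₁/V₂)^n = 23.8 kPa.
W = (P₁V₁−P₂V₂)/(n−1) = (156×54.8−23.8×286)/0.14 = 12600 J.
Work done on the gas = −W_by = -12600 J.

-12600 J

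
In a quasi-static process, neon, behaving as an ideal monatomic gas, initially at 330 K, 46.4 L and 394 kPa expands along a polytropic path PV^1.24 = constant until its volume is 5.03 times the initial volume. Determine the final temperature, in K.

224 K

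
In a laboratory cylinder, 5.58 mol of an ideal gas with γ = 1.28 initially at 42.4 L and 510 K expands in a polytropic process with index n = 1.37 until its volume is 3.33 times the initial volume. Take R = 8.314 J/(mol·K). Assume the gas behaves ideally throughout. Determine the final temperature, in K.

327 K

P₁ = nRT₁/V₁ = 5.58×8.314×510/42.4 = 558 kPa.
Polytropic n=1.37: T₂ = T₁(V₁/V₂)^(n−1) = 510×(0.300)^0.37 = 327 K; P₂ = P₁(V₁/V₂)^n = 107 kPa.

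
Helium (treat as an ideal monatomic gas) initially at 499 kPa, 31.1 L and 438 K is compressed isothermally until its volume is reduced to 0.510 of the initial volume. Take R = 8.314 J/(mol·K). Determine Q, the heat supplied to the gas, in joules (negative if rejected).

-10400 J

n = P₁V₁/(RT₁) = 499×31.1/(8.314×438) = 4.26 mol.
Isothermal: T stays 438 K; PV = const ⇒ V₂ = 15.9 L, P₂ = 978 kPa.
ΔU = 0 (ideal gas, T constant).
W = nRT ln(V₂/V₁) = 4.26×8.314×438×ln(0.510) = -10400 J.
Q = ΔU + W = -10400 J.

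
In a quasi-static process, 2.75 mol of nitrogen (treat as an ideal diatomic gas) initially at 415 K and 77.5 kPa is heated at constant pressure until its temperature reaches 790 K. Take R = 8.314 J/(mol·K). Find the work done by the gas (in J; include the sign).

V₁ = nRT₁/P₁ = 2.75×8.314×415/77.5 = 122 L.
Isobaric: P stays 77.5 kPa; V/T = const ⇒ T₂ = 790 K, V₂ = 233 L.
W = PΔV = 77.5×(233−122) kPa·L = 8570 J.

8570 J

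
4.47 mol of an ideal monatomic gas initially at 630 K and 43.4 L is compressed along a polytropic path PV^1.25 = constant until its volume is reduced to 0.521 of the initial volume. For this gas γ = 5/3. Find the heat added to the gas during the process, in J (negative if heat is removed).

P₁ = nRT₁/V₁ = 4.47×8.314×630/43.4 = 539 kPa.
Polytropic n=1.25: T₂ = T₁(V₁/V₂)^(n−1) = 630×(1.92)^0.25 = 742 K; P₂ = P₁(V₁/V₂)^n = 1220 kPa.
W = (P₁V₁−P₂V₂)/(n−1) = (539×43.4−1220×22.6)/0.25 = -16600 J.
ΔU = nCvΔT = 4.47×12.5×(742−630) = 6220 J.
Q = ΔU + W = -10400 J.

-10400 J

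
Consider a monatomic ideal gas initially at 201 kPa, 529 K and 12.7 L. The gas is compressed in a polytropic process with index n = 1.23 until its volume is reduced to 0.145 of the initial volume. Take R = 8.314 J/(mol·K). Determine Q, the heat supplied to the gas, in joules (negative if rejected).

-4060 J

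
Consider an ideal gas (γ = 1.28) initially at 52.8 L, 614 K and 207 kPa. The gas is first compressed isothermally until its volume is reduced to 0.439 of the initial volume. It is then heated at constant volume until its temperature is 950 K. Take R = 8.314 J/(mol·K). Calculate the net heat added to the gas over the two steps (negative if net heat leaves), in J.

12400 J

n = P₁V₁/(RT₁) = 207×52.8/(8.314×614) = 2.14 mol.
Step 1 — Isothermal: T stays 614 K; PV = const ⇒ V₂ = 23.2 L, P₂ = 472 kPa.
ΔU = 0 (ideal gas, T constant).
W = nRT ln(V₂/V₁) = 2.14×8.314×614×ln(0.439) = -9000 J.
Q = ΔU + W = -9000 J.
State after step 1: P = 472 kPa, V = 23.2 L, T = 614 K.
Step 2 — Isochoric: V stays 23.2 L; P/T = const ⇒ T₂ = 950 K, P₂ = 730 kPa.
W = 0 (no volume change).
ΔU = nCvΔT = 2.14×29.7×(950−614) = 21400 J.
Q = ΔU = 21400 J.
Net over both steps: W = -9000 J, Q = 12400 J, ΔU = 21400 J.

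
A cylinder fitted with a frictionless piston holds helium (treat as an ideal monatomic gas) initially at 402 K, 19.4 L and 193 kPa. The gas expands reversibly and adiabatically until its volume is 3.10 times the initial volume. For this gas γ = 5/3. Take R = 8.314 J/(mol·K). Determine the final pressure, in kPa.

29.3 kPa

Adiabatic: TV^(γ−1) = const ⇒ T₂ = 402×(0.323)^0.667 = 189 K; PV^γ = const ⇒ P₂ = 29.3 kPa.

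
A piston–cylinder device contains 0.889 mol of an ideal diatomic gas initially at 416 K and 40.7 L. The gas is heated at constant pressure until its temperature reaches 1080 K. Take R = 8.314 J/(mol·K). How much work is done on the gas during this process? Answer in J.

-4910 J

P₁ = nRT₁/V₁ = 0.889×8.314×416/40.7 = 75.5 kPa.
Isobaric: P stays 75.5 kPa; V/T = const ⇒ T₂ = 1080 K, V₂ = 106 L.
W = PΔV = 75.5×(106−40.7) kPa·L = 4910 J.
Work done on the gas = −W_by = -4910 J.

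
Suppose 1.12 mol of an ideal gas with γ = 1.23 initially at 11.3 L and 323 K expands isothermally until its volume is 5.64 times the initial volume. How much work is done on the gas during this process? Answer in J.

-5200 J

P₁ = nRT₁/V₁ = 1.12×8.314×323/11.3 = 266 kPa.
Isothermal: T stays 323 K; PV = const ⇒ V₂ = 63.7 L, P₂ = 47.2 kPa.
W = nRT ln(V₂/V₁) = 1.12×8.314×323×ln(5.64) = 5200 J.
Work done on the gas = −W_by = -5200 J.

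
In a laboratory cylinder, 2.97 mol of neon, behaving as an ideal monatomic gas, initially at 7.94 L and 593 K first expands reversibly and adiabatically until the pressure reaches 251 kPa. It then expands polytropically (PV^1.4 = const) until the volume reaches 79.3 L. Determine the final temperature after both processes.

P₁ = nRT₁/V₁ = 2.97×8.314×593/7.94 = 1840 kPa.
Step 1 — Adiabatic: T₂/T₁ = (P₂/P₁)^((γ−1)/γ) ⇒ T₂ = 593×(0.136)^0.400 = 267 K; V₂ = 26.3 L.
ΔU = nCvΔT = 2.97×12.5×(267−593) = -12100 J.
Q = 0 for an adiabatic process, so W = −ΔU = 12100 J.
State after step 1: P = 251 kPa, V = 26.3 L, T = 267 K.
Step 2 — Polytropic n=1.4: T₂ = T₁(V₁/V₂)^(n−1) = 267×(0.331)^0.40 = 172 K; P₂ = P₁(V₁/V₂)^n = 53.5 kPa.
W = (P₁V₁−P₂V₂)/(n−1) = (251×26.3−53.5×79.3)/0.40 = 5890 J.
ΔU = nCvΔT = 2.97×12.5×(172−267) = -3530 J.
Q = ΔU + W = 2360 J.
Net over both steps: W = 18000 J, Q = 2360 J, ΔU = -15600 J.

172 K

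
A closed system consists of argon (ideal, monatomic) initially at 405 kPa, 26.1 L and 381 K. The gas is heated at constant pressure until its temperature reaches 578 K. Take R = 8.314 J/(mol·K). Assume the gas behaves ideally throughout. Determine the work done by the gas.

n = P₁V₁/(RT₁) = 405×26.1/(8.314×381) = 3.34 mol.
Isobaric: P stays 405 kPa; V/T = const ⇒ T₂ = 578 K, V₂ = 39.6 L.
W = PΔV = 405×(39.6−26.1) kPa·L = 5470 J.

5470 J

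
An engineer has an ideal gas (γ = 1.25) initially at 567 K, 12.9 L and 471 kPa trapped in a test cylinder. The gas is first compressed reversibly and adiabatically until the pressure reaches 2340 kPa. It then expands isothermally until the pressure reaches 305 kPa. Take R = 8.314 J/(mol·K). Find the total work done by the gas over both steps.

n = P₁V₁/(RT₁) = 471×12.9/(8.314×567) = 1.29 mol.
Step 1 — Adiabatic: T₂/T₁ = (P₂/P₁)^((γ−1)/γ) ⇒ T₂ = 567×(4.97)^0.200 = 781 K; V₂ = 3.58 L.
ΔU = nCvΔT = 1.29×33.3×(781−567) = 9190 J.
Q = 0 for an adiabatic process, so W = −ΔU = -9190 J.
State after step 1: P = 2340 kPa, V = 3.58 L, T = 781 K.
Step 2 — Isothermal: T stays 781 K; PV = const ⇒ V₂ = 27.5 L, P₂ = 305 kPa.
ΔU = 0 (ideal gas, T constant).
W = nRT ln(V₂/V₁) = 1.29×8.314×781×ln(7.67) = 17100 J.
Q = ΔU + W = 17100 J.
Net over both steps: W = 7870 J, Q = 17100 J, ΔU = 9190 J.

7870 J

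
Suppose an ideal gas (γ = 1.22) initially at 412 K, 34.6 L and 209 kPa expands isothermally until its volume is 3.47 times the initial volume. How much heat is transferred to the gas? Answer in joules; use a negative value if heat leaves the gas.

9000 J

n = P₁V₁/(RT₁) = 209×34.6/(8.314×412) = 2.11 mol.
Isothermal: T stays 412 K; PV = const ⇒ V₂ = 120 L, P₂ = 60.2 kPa.
ΔU = 0 (ideal gas, T constant).
W = nRT ln(V₂/V₁) = 2.11×8.314×412×ln(3.47) = 9000 J.
Q = ΔU + W = 9000 J.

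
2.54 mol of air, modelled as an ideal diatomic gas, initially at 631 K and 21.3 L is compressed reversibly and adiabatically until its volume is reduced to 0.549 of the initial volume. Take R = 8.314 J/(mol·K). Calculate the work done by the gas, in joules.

P₁ = nRT₁/V₁ = 2.54×8.314×631/21.3 = 626 kPa.
Adiabatic: TV^(γ−1) = const ⇒ T₂ = 631×(1.82)^0.400 = 802 K; PV^γ = const ⇒ P₂ = 1450 kPa.
ΔU = nCvΔT = 2.54×20.8×(802−631) = 9030 J.
Q = 0 for an adiabatic process, so W = −ΔU = -9030 J.

-9030 J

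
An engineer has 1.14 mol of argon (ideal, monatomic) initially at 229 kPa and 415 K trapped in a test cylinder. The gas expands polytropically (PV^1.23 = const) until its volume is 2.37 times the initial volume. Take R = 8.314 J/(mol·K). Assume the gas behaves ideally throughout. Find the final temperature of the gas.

V₁ = nRT₁/P₁ = 1.14×8.314×415/229 = 17.2 L.
Polytropic n=1.23: T₂ = T₁(V₁/V₂)^(n−1) = 415×(0.422)^0.23 = 340 K; P₂ = P₁(V₁/V₂)^n = 79.2 kPa.

340 K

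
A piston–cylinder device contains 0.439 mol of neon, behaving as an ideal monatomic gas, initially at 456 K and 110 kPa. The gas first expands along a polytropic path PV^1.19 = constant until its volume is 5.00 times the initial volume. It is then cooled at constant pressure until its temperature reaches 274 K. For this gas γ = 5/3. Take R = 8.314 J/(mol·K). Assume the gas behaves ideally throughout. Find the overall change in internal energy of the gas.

-996 J

V₁ = nRT₁/P₁ = 0.439×8.314×456/110 = 15.1 L.
Step 1 — Polytropic n=1.19: T₂ = T₁(V₁/V₂)^(n−1) = 456×(0.200)^0.19 = 336 K; P₂ = P₁(V₁/V₂)^n = 16.2 kPa.
W = (P₁V₁−P₂V₂)/(n−1) = (110×15.1−16.2×75.7)/0.19 = 2310 J.
ΔU = nCvΔT = 0.439×12.5×(336−456) = -658 J.
Q = ΔU + W = 1650 J.
State after step 1: P = 16.2 kPa, V = 75.7 L, T = 336 K.
Step 2 — Isobaric: P stays 16.2 kPa; V/T = const ⇒ T₂ = 274 K, V₂ = 61.7 L.
W = PΔV = 16.2×(61.7−75.7) kPa·L = -226 J.
ΔU = nCvΔT = 0.439×12.5×(274−336) = -339 J.
Q = ΔU + W = nCpΔT = -564 J.
Net over both steps: W = 2080 J, Q = 1090 J, ΔU = -996 J.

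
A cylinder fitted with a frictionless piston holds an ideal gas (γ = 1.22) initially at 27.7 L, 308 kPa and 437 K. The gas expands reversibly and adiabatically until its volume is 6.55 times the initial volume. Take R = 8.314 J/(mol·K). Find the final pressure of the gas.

Adiabatic: TV^(γ−1) = const ⇒ T₂ = 437×(0.153)^0.220 = 289 K; PV^γ = const ⇒ P₂ = 31.1 kPa.

31.1 kPa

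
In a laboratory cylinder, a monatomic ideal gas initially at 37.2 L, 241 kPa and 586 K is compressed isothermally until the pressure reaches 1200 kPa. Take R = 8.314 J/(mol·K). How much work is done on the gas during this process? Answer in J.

n = P₁V₁/(RT₁) = 241×37.2/(8.314×586) = 1.84 mol.
Isothermal: T stays 586 K; PV = const ⇒ V₂ = 7.47 L, P₂ = 1200 kPa.
W = nRT ln(V₂/V₁) = 1.84×8.314×586×ln(0.201) = -14400 J.
Work done on the gas = −W_by = 14400 J.

14400 J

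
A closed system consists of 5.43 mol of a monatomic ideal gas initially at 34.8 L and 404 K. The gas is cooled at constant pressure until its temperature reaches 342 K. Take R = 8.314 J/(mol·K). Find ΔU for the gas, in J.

P₁ = nRT₁/V₁ = 5.43×8.314×404/34.8 = 524 kPa.
Isobaric: P stays 524 kPa; V/T = const ⇒ T₂ = 342 K, V₂ = 29.5 L.
For an ideal gas ΔU = nCvΔT with Cv = (3/2)R = 12.5 J/(mol·K).
ΔU = 5.43×12.5×(342−404) = -4200 J.

-4200 J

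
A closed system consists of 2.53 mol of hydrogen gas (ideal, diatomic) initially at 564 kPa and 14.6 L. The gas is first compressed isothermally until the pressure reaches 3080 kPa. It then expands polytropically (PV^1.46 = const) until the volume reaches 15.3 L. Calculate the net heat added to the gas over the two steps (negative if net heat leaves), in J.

-15500 J

T₁ = P₁V₁/(nR) = 564×14.6/(2.53×8.314) = 391 K.
Step 1 — Isothermal: T stays 391 K; PV = const ⇒ V₂ = 2.67 L, P₂ = 3080 kPa.
ΔU = 0 (ideal gas, T constant).
W = nRT ln(V₂/V₁) = 2.53×8.314×391×ln(0.183) = -14000 J.
Q = ΔU + W = -14000 J.
State after step 1: P = 3080 kPa, V = 2.67 L, T = 391 K.
Step 2 — Polytropic n=1.46: T₂ = T₁(V₁/V₂)^(n−1) = 391×(0.175)^0.46 = 175 K; P₂ = P₁(V₁/V₂)^n = 241 kPa.
W = (P₁V₁−P₂V₂)/(n−1) = (3080×2.67−241×15.3)/0.46 = 9880 J.
ΔU = nCvΔT = 2.53×20.8×(175−391) = -11400 J.
Q = ΔU + W = -1480 J.
Net over both steps: W = -4100 J, Q = -15500 J, ΔU = -11400 J.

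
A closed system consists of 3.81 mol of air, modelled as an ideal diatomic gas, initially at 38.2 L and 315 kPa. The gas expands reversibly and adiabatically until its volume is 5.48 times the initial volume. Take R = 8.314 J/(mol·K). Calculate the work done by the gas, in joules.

T₁ = P₁V₁/(nR) = 315×38.2/(3.81×8.314) = 380 K.
Adiabatic: TV^(γ−1) = const ⇒ T₂ = 380×(0.182)^0.400 = 192 K; PV^γ = const ⇒ P₂ = 29.1 kPa.
ΔU = nCvΔT = 3.81×20.8×(192−380) = -14800 J.
Q = 0 for an adiabatic process, so W = −ΔU = 14800 J.

14800 J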